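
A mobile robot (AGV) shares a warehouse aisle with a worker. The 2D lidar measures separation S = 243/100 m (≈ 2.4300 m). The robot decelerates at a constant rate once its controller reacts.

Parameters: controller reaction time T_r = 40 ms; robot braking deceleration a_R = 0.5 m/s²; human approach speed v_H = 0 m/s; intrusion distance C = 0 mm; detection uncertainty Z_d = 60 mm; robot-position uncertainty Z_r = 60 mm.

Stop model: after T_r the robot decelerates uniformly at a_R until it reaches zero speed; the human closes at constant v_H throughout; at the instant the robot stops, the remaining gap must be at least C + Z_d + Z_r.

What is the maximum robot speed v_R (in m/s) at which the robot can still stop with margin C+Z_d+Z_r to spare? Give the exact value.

v_R_max = 3/2 m/s = 1.5000 m/s

at the boundary: (1)·v² + (1/25)·v + (-231/100) = 0
  disc = (1/25)² − 4·(1)·(-231/100) = 5776/625 ; √disc = 76/25
  v_R = (−(1/25) + 76/25) / (2·(1)) = 3/2 m/s
check:
T_s = v_R/a_R = (3/2)/(1/2) = 3.0000 s
robot covers v_R·T_r = 1.5000·0.0400 = 0.0600 m before braking
braking distance = 1.5000²/(2·0.5000) = 2.2500 m
human closes 0.0000·3.0400 = 0.0000 m
margins: 0.0000+0.0600+0.0600 = 0.1200 m
sum ≈ 0.0600+2.2500+0.0000+0.1200 ≈ 2.4300 m = S ✓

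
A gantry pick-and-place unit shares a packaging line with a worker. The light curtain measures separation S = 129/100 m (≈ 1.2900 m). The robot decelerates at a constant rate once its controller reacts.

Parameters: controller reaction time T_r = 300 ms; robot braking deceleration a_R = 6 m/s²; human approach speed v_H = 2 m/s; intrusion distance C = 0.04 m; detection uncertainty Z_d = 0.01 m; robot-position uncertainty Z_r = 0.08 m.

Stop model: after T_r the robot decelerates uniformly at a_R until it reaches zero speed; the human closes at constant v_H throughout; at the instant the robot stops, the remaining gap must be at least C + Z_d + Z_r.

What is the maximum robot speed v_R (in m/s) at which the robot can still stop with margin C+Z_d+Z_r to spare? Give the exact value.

at the boundary: (1/12)·v² + (19/30)·v + (-14/25) = 0
  disc = (19/30)² − 4·(1/12)·(-14/25) = 529/900 ; √disc = 23/30
  v_R = (−(19/30) + 23/30) / (2·(1/12)) = 4/5 m/s
check:
braking lasts T_s = (4/5)/6 = 0.1333 s
reaction-phase robot travel = 0.8000·0.3000 = 0.2400 m
robot under decel: 0.8000²/(2·6.0000) = 0.0533 m
person approaches 2.0000·(0.3000+0.1333) = 0.8667 m
margins: 0.0400+0.0100+0.0800 = 0.1300 m
sum ≈ 0.2400+0.0533+0.8667+0.1300 ≈ 1.2900 m = S ✓

v_R_max = 4/5 m/s = 0.8000 m/s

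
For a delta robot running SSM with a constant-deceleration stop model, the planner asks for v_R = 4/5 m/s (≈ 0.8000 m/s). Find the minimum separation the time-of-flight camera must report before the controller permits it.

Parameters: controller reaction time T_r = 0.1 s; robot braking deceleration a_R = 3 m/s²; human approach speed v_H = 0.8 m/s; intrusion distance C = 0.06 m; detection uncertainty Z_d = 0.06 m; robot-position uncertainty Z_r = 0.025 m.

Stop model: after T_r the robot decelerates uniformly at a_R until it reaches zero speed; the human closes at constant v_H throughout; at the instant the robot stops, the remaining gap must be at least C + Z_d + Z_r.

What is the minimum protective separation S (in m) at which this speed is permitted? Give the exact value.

S_min = 5/8 m = 0.6250 m

T_s = v_R/a_R = (4/5)/3 = 0.2667 s
robot in T_r: 0.8000·0.1000 = 0.0800 m
robot under decel: 0.8000²/(2·3.0000) = 0.1067 m
person approaches 0.8000·(0.1000+0.2667) = 0.2933 m
C+Z_d+Z_r = 0.0600+0.0600+0.0250 = 0.1450 m
S_min ≈ 0.0800+0.1067+0.2933+0.1450  ⇒  S_min = 5/8 m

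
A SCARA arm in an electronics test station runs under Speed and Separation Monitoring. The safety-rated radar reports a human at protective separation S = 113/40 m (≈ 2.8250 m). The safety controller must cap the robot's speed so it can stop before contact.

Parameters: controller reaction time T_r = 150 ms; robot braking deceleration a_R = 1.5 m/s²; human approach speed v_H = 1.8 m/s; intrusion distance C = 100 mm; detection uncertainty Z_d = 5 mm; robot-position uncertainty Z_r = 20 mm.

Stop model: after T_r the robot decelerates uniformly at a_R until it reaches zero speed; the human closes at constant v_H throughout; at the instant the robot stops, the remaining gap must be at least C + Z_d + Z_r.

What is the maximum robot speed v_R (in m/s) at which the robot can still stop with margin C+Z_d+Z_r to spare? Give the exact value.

at the boundary: (1/3)·v² + (27/20)·v + (-243/100) = 0
  disc = (27/20)² − 4·(1/3)·(-243/100) = 81/16 ; √disc = 9/4
  v_R = (−(27/20) + 9/4) / (2·(1/3)) = 27/20 m/s
check:
T_s = v_R/a_R = (27/20)/(3/2) = 0.9000 s
robot in T_r: 1.3500·0.1500 = 0.2025 m
braking distance = 1.3500²/(2·1.5000) = 0.6075 m
human over T_r+T_s: 1.8000·(0.1500+0.9000) = 1.8900 m
residual clearance needed = 0.1000+0.0050+0.0200 = 0.1250 m
sum ≈ 0.2025+0.6075+1.8900+0.1250 ≈ 2.8250 m = S ✓

v_R_max = 27/20 m/s = 1.3500 m/s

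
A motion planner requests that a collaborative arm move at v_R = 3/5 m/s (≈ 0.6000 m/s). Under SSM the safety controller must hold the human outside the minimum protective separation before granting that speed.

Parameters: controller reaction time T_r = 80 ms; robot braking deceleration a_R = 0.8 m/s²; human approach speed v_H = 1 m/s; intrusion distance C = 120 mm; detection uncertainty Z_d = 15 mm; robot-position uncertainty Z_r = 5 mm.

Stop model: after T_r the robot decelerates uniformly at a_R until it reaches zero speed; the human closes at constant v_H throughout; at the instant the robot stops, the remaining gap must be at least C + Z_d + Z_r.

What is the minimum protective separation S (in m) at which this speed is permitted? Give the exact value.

braking lasts T_s = (3/5)/(4/5) = 0.7500 s
reaction-phase robot travel = 0.6000·0.0800 = 0.0480 m
braking distance = 0.6000²/(2·0.8000) = 0.2250 m
person approaches 1.0000·(0.0800+0.7500) = 0.8300 m
residual clearance needed = 0.1200+0.0150+0.0050 = 0.1400 m
S_min ≈ 0.0480+0.2250+0.8300+0.1400  ⇒  S_min = 1243/1000 m

S_min = 1243/1000 m = 1.2430 m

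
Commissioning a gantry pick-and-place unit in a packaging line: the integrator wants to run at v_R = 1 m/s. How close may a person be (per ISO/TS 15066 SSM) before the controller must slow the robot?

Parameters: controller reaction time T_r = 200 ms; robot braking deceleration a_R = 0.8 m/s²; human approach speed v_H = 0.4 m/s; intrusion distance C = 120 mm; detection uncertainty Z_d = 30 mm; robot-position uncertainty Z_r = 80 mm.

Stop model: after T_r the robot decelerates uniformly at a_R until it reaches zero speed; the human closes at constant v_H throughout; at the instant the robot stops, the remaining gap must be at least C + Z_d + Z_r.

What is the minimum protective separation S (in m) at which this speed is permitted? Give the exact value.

S_min = 327/200 m = 1.6350 m

T_s = v_R/a_R = 1/(4/5) = 1.2500 s
reaction-phase robot travel = 1.0000·0.2000 = 0.2000 m
robot under decel: 1.0000²/(2·0.8000) = 0.6250 m
human closes 0.4000·1.4500 = 0.5800 m
margins: 0.1200+0.0300+0.0800 = 0.2300 m
S_min ≈ 0.2000+0.6250+0.5800+0.2300  ⇒  S_min = 327/200 m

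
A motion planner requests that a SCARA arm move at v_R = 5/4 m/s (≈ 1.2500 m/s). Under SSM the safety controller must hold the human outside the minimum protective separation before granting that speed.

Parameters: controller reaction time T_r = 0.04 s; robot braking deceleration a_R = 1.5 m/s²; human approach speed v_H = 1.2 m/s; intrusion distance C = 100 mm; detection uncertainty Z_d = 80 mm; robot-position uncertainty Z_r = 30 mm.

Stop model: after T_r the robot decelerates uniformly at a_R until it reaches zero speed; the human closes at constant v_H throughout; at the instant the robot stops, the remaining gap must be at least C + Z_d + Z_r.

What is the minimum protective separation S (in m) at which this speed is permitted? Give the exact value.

stop time T_s = (5/4)/(3/2) = 0.8333 s
robot in T_r: 1.2500·0.0400 = 0.0500 m
braking distance = 1.2500²/(2·1.5000) = 0.5208 m
person approaches 1.2000·(0.0400+0.8333) = 1.0480 m
residual clearance needed = 0.1000+0.0800+0.0300 = 0.2100 m
S_min ≈ 0.0500+0.5208+1.0480+0.2100  ⇒  S_min = 10973/6000 m

S_min = 10973/6000 m = 1.8288 m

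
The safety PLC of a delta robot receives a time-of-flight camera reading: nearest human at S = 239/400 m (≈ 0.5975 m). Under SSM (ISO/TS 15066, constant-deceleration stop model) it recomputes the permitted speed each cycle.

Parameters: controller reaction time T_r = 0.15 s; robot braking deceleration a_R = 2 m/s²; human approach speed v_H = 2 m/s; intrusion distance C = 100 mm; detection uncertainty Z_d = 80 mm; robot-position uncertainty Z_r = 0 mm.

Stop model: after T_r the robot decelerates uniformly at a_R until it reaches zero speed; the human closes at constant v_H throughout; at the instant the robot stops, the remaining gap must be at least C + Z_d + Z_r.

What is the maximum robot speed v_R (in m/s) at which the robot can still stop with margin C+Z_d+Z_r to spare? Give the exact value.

at the boundary: (1/4)·v² + (23/20)·v + (-47/400) = 0
  disc = (23/20)² − 4·(1/4)·(-47/400) = 36/25 ; √disc = 6/5
  v_R = (−(23/20) + 6/5) / (2·(1/4)) = 1/10 m/s
check:
T_s = v_R/a_R = (1/10)/2 = 0.0500 s
reaction-phase robot travel = 0.1000·0.1500 = 0.0150 m
robot covers 0.1000·0.0500 − ½·2.0000·0.0500² = 0.0025 m while stopping
person approaches 2.0000·(0.1500+0.0500) = 0.4000 m
residual clearance needed = 0.1000+0.0800+0.0000 = 0.1800 m
sum ≈ 0.0150+0.0025+0.4000+0.1800 ≈ 0.5975 m = S ✓

v_R_max = 1/10 m/s = 0.1000 m/s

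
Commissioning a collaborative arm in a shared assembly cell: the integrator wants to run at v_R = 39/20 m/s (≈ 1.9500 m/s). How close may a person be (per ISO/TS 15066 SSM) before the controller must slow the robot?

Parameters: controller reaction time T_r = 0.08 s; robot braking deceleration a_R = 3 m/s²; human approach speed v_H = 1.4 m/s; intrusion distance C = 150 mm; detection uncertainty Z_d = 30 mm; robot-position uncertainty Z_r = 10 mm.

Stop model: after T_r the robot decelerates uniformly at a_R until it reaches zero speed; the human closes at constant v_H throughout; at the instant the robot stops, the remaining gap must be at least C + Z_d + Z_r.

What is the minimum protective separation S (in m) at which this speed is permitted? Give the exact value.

S_min = 8007/4000 m = 2.0017 m

braking lasts T_s = (39/20)/3 = 0.6500 s
reaction-phase robot travel = 1.9500·0.0800 = 0.1560 m
robot covers 1.9500·0.6500 − ½·3.0000·0.6500² = 0.6338 m while stopping
human closes 1.4000·0.7300 = 1.0220 m
C+Z_d+Z_r = 0.1500+0.0300+0.0100 = 0.1900 m
S_min ≈ 0.1560+0.6338+1.0220+0.1900  ⇒  S_min = 8007/4000 m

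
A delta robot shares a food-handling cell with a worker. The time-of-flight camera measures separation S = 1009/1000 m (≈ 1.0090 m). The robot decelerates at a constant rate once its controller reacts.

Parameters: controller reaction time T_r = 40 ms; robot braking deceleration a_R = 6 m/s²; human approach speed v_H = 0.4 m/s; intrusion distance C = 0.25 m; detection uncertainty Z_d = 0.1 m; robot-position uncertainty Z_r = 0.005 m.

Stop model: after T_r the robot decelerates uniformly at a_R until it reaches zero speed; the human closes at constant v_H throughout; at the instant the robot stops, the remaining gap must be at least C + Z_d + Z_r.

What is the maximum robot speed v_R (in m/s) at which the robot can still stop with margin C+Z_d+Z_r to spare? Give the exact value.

v_R_max = 11/5 m/s = 2.2000 m/s

collect terms ⇒ (1/12)·v_R² + (8/75)·v_R + (-319/500) = 0
  disc = (8/75)² − 4·(1/12)·(-319/500) = 5041/22500 ; √disc = 71/150
  v_R = (−(8/75) + 71/150) / (2·(1/12)) = 11/5 m/s
check:
T_s = v_R/a_R = (11/5)/6 = 0.3667 s
robot covers v_R·T_r = 2.2000·0.0400 = 0.0880 m before braking
braking distance = 2.2000²/(2·6.0000) = 0.4033 m
human over T_r+T_s: 0.4000·(0.0400+0.3667) = 0.1627 m
residual clearance needed = 0.2500+0.1000+0.0050 = 0.3550 m
sum ≈ 0.0880+0.4033+0.1627+0.3550 ≈ 1.0090 m = S ✓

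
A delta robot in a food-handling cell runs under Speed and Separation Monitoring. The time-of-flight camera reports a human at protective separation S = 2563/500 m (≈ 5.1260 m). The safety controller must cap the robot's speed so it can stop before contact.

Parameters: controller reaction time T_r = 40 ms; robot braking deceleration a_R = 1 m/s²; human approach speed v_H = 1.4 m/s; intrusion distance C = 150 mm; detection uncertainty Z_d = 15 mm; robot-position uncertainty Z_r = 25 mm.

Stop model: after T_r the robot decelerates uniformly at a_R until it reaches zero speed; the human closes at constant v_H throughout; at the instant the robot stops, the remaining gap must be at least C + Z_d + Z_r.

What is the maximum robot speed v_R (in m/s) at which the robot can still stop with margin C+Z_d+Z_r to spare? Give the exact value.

v_R_max = 2 m/s = 2.0000 m/s

quadratic (1/2)·v² + (36/25)·v + (-122/25) = 0
  disc = (36/25)² − 4·(1/2)·(-122/25) = 7396/625 ; √disc = 86/25
  v_R = (−(36/25) + 86/25) / (2·(1/2)) = 2 m/s
check:
T_s = v_R/a_R = 2/1 = 2.0000 s
robot covers v_R·T_r = 2.0000·0.0400 = 0.0800 m before braking
braking distance = 2.0000²/(2·1.0000) = 2.0000 m
person approaches 1.4000·(0.0400+2.0000) = 2.8560 m
margins: 0.1500+0.0150+0.0250 = 0.1900 m
sum ≈ 0.0800+2.0000+2.8560+0.1900 ≈ 5.1260 m = S ✓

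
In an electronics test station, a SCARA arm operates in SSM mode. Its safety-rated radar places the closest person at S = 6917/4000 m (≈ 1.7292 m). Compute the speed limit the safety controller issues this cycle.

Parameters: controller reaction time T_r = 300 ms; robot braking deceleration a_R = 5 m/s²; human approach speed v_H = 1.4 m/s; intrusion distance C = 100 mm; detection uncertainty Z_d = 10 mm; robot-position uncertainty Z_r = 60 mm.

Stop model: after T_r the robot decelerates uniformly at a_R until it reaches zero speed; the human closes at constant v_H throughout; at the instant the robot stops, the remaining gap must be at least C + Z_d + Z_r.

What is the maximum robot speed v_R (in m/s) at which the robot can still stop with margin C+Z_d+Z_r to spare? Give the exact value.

quadratic (1/10)·v² + (29/50)·v + (-4557/4000) = 0
  disc = (29/50)² − 4·(1/10)·(-4557/4000) = 7921/10000 ; √disc = 89/100
  v_R = (−(29/50) + 89/100) / (2·(1/10)) = 31/20 m/s
check:
braking lasts T_s = (31/20)/5 = 0.3100 s
robot covers v_R·T_r = 1.5500·0.3000 = 0.4650 m before braking
robot covers 1.5500·0.3100 − ½·5.0000·0.3100² = 0.2402 m while stopping
human over T_r+T_s: 1.4000·(0.3000+0.3100) = 0.8540 m
margins: 0.1000+0.0100+0.0600 = 0.1700 m
sum ≈ 0.4650+0.2402+0.8540+0.1700 ≈ 1.7292 m = S ✓

v_R_max = 31/20 m/s = 1.5500 m/s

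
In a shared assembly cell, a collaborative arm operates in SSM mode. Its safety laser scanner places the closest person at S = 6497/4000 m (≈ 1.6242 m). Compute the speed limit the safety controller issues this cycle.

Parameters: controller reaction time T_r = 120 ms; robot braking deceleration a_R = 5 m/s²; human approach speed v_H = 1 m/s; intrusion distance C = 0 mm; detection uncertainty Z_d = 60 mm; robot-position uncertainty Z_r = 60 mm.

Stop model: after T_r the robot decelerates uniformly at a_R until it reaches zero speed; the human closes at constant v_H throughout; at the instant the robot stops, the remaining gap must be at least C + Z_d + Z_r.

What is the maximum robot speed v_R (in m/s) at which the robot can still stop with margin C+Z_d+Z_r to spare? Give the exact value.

v_R_max = 49/20 m/s = 2.4500 m/s

quadratic (1/10)·v² + (8/25)·v + (-5537/4000) = 0
  disc = (8/25)² − 4·(1/10)·(-5537/4000) = 6561/10000 ; √disc = 81/100
  v_R = (−(8/25) + 81/100) / (2·(1/10)) = 49/20 m/s
check:
stop time T_s = (49/20)/5 = 0.4900 s
reaction-phase robot travel = 2.4500·0.1200 = 0.2940 m
robot covers 2.4500·0.4900 − ½·5.0000·0.4900² = 0.6002 m while stopping
person approaches 1.0000·(0.1200+0.4900) = 0.6100 m
margins: 0.0000+0.0600+0.0600 = 0.1200 m
sum ≈ 0.2940+0.6002+0.6100+0.1200 ≈ 1.6242 m = S ✓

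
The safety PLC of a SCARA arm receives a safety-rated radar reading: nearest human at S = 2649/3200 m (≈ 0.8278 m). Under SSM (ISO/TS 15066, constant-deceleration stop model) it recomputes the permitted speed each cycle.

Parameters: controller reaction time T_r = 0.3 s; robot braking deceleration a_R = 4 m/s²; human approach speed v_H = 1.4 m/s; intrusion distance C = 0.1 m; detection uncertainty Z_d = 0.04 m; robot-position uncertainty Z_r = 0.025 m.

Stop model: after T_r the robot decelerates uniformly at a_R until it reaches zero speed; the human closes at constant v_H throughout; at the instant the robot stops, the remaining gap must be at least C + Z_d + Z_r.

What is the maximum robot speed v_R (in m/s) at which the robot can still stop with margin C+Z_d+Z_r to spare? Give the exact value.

v_R_max = 7/20 m/s = 0.3500 m/s

quadratic (1/8)·v² + (13/20)·v + (-777/3200) = 0
  disc = (13/20)² − 4·(1/8)·(-777/3200) = 3481/6400 ; √disc = 59/80
  v_R = (−(13/20) + 59/80) / (2·(1/8)) = 7/20 m/s
check:
stop time T_s = (7/20)/4 = 0.0875 s
reaction-phase robot travel = 0.3500·0.3000 = 0.1050 m
robot under decel: 0.3500²/(2·4.0000) = 0.0153 m
human closes 1.4000·0.3875 = 0.5425 m
residual clearance needed = 0.1000+0.0400+0.0250 = 0.1650 m
sum ≈ 0.1050+0.0153+0.5425+0.1650 ≈ 0.8278 m = S ✓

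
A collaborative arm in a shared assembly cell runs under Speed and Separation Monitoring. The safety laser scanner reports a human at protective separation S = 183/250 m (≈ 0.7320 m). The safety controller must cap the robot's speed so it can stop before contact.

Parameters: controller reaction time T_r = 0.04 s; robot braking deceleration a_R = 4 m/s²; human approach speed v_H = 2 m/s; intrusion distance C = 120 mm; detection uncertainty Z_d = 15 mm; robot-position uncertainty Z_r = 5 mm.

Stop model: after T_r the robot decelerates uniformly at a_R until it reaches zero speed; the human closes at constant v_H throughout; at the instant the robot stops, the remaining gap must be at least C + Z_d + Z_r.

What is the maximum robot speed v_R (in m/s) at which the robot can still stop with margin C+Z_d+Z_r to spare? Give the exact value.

quadratic (1/8)·v² + (27/50)·v + (-64/125) = 0
  disc = (27/50)² − 4·(1/8)·(-64/125) = 1369/2500 ; √disc = 37/50
  v_R = (−(27/50) + 37/50) / (2·(1/8)) = 4/5 m/s
check:
T_s = v_R/a_R = (4/5)/4 = 0.2000 s
reaction-phase robot travel = 0.8000·0.0400 = 0.0320 m
robot covers 0.8000·0.2000 − ½·4.0000·0.2000² = 0.0800 m while stopping
person approaches 2.0000·(0.0400+0.2000) = 0.4800 m
residual clearance needed = 0.1200+0.0150+0.0050 = 0.1400 m
sum ≈ 0.0320+0.0800+0.4800+0.1400 ≈ 0.7320 m = S ✓

v_R_max = 4/5 m/s = 0.8000 m/s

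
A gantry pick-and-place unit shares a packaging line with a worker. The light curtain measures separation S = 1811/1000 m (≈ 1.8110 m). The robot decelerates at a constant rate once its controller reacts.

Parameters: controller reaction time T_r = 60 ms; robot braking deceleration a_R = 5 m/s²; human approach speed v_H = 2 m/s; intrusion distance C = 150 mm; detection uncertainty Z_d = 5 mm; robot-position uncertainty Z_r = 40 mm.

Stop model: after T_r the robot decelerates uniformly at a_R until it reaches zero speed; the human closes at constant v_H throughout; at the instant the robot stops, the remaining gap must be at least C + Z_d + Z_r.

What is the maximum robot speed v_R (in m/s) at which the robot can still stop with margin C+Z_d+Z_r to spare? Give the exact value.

at the boundary: (1/10)·v² + (23/50)·v + (-187/125) = 0
  disc = (23/50)² − 4·(1/10)·(-187/125) = 81/100 ; √disc = 9/10
  v_R = (−(23/50) + 9/10) / (2·(1/10)) = 11/5 m/s
check:
braking lasts T_s = (11/5)/5 = 0.4400 s
reaction-phase robot travel = 2.2000·0.0600 = 0.1320 m
robot under decel: 2.2000²/(2·5.0000) = 0.4840 m
person approaches 2.0000·(0.0600+0.4400) = 1.0000 m
margins: 0.1500+0.0050+0.0400 = 0.1950 m
sum ≈ 0.1320+0.4840+1.0000+0.1950 ≈ 1.8110 m = S ✓

v_R_max = 11/5 m/s = 2.2000 m/s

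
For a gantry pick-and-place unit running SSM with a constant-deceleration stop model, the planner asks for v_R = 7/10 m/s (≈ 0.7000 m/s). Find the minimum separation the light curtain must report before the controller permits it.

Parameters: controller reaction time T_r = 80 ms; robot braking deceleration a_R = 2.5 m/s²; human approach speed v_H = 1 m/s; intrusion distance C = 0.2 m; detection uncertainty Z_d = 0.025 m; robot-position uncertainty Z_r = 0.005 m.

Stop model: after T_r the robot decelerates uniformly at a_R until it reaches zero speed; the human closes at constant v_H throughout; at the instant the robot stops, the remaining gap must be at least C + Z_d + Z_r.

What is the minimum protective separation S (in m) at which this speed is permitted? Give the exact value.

braking lasts T_s = (7/10)/(5/2) = 0.2800 s
robot in T_r: 0.7000·0.0800 = 0.0560 m
braking distance = 0.7000²/(2·2.5000) = 0.0980 m
human over T_r+T_s: 1.0000·(0.0800+0.2800) = 0.3600 m
margins: 0.2000+0.0250+0.0050 = 0.2300 m
S_min ≈ 0.0560+0.0980+0.3600+0.2300  ⇒  S_min = 93/125 m

S_min = 93/125 m = 0.7440 m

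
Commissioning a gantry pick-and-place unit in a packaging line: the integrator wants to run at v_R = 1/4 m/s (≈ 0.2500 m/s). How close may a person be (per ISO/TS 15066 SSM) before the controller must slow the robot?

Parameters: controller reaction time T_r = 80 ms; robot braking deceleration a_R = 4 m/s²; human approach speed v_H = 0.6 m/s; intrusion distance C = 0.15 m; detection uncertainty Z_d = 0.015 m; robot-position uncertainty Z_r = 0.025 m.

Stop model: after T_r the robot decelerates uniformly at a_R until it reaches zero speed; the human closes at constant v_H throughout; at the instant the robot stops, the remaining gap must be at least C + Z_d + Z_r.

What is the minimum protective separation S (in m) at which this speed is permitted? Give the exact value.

S_min = 4853/16000 m = 0.3033 m

braking lasts T_s = (1/4)/4 = 0.0625 s
robot in T_r: 0.2500·0.0800 = 0.0200 m
robot under decel: 0.2500²/(2·4.0000) = 0.0078 m
human over T_r+T_s: 0.6000·(0.0800+0.0625) = 0.0855 m
margins: 0.1500+0.0150+0.0250 = 0.1900 m
S_min ≈ 0.0200+0.0078+0.0855+0.1900  ⇒  S_min = 4853/16000 m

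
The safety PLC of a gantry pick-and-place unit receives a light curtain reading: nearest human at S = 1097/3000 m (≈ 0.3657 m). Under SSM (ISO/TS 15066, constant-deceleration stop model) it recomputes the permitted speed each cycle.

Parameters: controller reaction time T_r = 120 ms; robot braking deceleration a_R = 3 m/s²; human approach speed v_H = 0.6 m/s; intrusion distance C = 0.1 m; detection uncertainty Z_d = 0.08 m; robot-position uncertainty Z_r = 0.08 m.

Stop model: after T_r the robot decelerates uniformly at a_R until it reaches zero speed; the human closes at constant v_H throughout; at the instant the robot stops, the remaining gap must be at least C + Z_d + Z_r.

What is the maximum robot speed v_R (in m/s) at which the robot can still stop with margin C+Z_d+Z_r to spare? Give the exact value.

quadratic (1/6)·v² + (8/25)·v + (-101/3000) = 0
  disc = (8/25)² − 4·(1/6)·(-101/3000) = 2809/22500 ; √disc = 53/150
  v_R = (−(8/25) + 53/150) / (2·(1/6)) = 1/10 m/s
check:
braking lasts T_s = (1/10)/3 = 0.0333 s
robot in T_r: 0.1000·0.1200 = 0.0120 m
braking distance = 0.1000²/(2·3.0000) = 0.0017 m
person approaches 0.6000·(0.1200+0.0333) = 0.0920 m
residual clearance needed = 0.1000+0.0800+0.0800 = 0.2600 m
sum ≈ 0.0120+0.0017+0.0920+0.2600 ≈ 0.3657 m = S ✓

v_R_max = 1/10 m/s = 0.1000 m/s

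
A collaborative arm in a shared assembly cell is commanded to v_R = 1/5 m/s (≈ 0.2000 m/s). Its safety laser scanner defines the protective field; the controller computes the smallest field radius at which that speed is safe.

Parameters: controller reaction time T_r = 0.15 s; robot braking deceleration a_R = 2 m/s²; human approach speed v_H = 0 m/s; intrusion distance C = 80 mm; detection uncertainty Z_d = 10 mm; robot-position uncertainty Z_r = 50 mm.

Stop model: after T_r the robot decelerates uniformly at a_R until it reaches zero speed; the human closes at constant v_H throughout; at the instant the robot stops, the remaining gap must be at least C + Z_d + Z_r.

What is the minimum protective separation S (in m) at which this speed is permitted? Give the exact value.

S_min = 9/50 m = 0.1800 m

T_s = v_R/a_R = (1/5)/2 = 0.1000 s
reaction-phase robot travel = 0.2000·0.1500 = 0.0300 m
braking distance = 0.2000²/(2·2.0000) = 0.0100 m
human over T_r+T_s: 0.0000·(0.1500+0.1000) = 0.0000 m
margins: 0.0800+0.0100+0.0500 = 0.1400 m
S_min ≈ 0.0300+0.0100+0.0000+0.1400  ⇒  S_min = 9/50 m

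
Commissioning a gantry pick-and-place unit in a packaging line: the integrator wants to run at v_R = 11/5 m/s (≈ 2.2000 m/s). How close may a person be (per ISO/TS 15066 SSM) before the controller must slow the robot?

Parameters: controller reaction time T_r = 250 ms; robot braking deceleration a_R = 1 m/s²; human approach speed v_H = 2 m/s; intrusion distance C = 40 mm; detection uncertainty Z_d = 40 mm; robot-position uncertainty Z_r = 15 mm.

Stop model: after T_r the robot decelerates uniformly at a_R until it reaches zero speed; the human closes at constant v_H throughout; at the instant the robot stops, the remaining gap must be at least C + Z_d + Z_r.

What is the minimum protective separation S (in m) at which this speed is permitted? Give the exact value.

stop time T_s = (11/5)/1 = 2.2000 s
robot covers v_R·T_r = 2.2000·0.2500 = 0.5500 m before braking
robot under decel: 2.2000²/(2·1.0000) = 2.4200 m
person approaches 2.0000·(0.2500+2.2000) = 4.9000 m
C+Z_d+Z_r = 0.0400+0.0400+0.0150 = 0.0950 m
S_min ≈ 0.5500+2.4200+4.9000+0.0950  ⇒  S_min = 1593/200 m

S_min = 1593/200 m = 7.9650 m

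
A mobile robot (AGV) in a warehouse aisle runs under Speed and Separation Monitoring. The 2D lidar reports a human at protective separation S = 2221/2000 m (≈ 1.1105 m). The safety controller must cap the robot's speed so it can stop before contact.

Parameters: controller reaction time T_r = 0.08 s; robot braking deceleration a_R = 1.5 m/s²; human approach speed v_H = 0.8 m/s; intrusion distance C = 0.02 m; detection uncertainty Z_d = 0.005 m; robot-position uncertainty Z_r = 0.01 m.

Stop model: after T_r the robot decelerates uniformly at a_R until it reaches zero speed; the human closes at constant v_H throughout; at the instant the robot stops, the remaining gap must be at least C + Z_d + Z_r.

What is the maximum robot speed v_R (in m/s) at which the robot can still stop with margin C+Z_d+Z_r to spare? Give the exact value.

at the boundary: (1/3)·v² + (46/75)·v + (-2023/2000) = 0
  disc = (46/75)² − 4·(1/3)·(-2023/2000) = 38809/22500 ; √disc = 197/150
  v_R = (−(46/75) + 197/150) / (2·(1/3)) = 21/20 m/s
check:
braking lasts T_s = (21/20)/(3/2) = 0.7000 s
robot covers v_R·T_r = 1.0500·0.0800 = 0.0840 m before braking
robot under decel: 1.0500²/(2·1.5000) = 0.3675 m
person approaches 0.8000·(0.0800+0.7000) = 0.6240 m
C+Z_d+Z_r = 0.0200+0.0050+0.0100 = 0.0350 m
sum ≈ 0.0840+0.3675+0.6240+0.0350 ≈ 1.1105 m = S ✓

v_R_max = 21/20 m/s = 1.0500 m/s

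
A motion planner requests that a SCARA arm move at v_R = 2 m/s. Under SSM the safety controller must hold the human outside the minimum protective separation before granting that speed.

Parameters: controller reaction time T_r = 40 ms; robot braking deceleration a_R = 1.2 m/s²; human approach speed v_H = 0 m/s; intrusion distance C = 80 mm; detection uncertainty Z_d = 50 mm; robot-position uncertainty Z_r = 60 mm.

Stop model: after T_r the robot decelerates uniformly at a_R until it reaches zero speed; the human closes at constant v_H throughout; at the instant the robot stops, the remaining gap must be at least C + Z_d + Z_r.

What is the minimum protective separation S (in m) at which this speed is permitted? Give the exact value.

braking lasts T_s = 2/(6/5) = 1.6667 s
robot in T_r: 2.0000·0.0400 = 0.0800 m
braking distance = 2.0000²/(2·1.2000) = 1.6667 m
human over T_r+T_s: 0.0000·(0.0400+1.6667) = 0.0000 m
margins: 0.0800+0.0500+0.0600 = 0.1900 m
S_min ≈ 0.0800+1.6667+0.0000+0.1900  ⇒  S_min = 581/300 m

S_min = 581/300 m = 1.9367 m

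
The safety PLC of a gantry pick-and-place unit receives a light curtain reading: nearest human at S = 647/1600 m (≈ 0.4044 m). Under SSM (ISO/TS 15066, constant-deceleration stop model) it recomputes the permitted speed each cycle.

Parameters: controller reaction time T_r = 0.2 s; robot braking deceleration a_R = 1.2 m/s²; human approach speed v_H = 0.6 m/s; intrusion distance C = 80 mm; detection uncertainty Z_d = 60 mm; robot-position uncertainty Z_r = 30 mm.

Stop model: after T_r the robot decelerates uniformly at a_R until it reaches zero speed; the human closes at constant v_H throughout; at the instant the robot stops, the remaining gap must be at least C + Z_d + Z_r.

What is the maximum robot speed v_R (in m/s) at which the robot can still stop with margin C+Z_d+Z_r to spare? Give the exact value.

v_R_max = 3/20 m/s = 0.1500 m/s

collect terms ⇒ (5/12)·v_R² + (7/10)·v_R + (-183/1600) = 0
  disc = (7/10)² − 4·(5/12)·(-183/1600) = 1089/1600 ; √disc = 33/40
  v_R = (−(7/10) + 33/40) / (2·(5/12)) = 3/20 m/s
check:
stop time T_s = (3/20)/(6/5) = 0.1250 s
robot in T_r: 0.1500·0.2000 = 0.0300 m
braking distance = 0.1500²/(2·1.2000) = 0.0094 m
person approaches 0.6000·(0.2000+0.1250) = 0.1950 m
residual clearance needed = 0.0800+0.0600+0.0300 = 0.1700 m
sum ≈ 0.0300+0.0094+0.1950+0.1700 ≈ 0.4044 m = S ✓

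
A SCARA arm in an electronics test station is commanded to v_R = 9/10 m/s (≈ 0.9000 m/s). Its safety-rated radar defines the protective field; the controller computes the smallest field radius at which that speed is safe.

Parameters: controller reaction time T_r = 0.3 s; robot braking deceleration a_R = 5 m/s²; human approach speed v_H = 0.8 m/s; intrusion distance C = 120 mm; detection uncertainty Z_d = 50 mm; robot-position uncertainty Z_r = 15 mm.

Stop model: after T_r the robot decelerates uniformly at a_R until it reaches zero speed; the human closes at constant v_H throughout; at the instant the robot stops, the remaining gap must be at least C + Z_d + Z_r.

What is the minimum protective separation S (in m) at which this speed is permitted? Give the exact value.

stop time T_s = (9/10)/5 = 0.1800 s
robot in T_r: 0.9000·0.3000 = 0.2700 m
braking distance = 0.9000²/(2·5.0000) = 0.0810 m
human over T_r+T_s: 0.8000·(0.3000+0.1800) = 0.3840 m
margins: 0.1200+0.0500+0.0150 = 0.1850 m
S_min ≈ 0.2700+0.0810+0.3840+0.1850  ⇒  S_min = 23/25 m

S_min = 23/25 m = 0.9200 m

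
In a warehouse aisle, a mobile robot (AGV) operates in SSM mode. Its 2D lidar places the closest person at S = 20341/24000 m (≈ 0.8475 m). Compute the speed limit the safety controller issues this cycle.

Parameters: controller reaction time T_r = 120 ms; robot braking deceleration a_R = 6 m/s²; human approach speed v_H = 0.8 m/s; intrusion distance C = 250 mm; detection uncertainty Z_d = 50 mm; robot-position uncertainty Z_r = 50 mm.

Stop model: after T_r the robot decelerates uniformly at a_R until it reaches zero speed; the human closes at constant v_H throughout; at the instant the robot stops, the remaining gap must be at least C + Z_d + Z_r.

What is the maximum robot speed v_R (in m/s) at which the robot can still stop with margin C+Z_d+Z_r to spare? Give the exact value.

quadratic (1/12)·v² + (19/75)·v + (-9637/24000) = 0
  disc = (19/75)² − 4·(1/12)·(-9637/24000) = 7921/40000 ; √disc = 89/200
  v_R = (−(19/75) + 89/200) / (2·(1/12)) = 23/20 m/s
check:
stop time T_s = (23/20)/6 = 0.1917 s
robot in T_r: 1.1500·0.1200 = 0.1380 m
robot covers 1.1500·0.1917 − ½·6.0000·0.1917² = 0.1102 m while stopping
human closes 0.8000·0.3117 = 0.2493 m
residual clearance needed = 0.2500+0.0500+0.0500 = 0.3500 m
sum ≈ 0.1380+0.1102+0.2493+0.3500 ≈ 0.8475 m = S ✓

v_R_max = 23/20 m/s = 1.1500 m/s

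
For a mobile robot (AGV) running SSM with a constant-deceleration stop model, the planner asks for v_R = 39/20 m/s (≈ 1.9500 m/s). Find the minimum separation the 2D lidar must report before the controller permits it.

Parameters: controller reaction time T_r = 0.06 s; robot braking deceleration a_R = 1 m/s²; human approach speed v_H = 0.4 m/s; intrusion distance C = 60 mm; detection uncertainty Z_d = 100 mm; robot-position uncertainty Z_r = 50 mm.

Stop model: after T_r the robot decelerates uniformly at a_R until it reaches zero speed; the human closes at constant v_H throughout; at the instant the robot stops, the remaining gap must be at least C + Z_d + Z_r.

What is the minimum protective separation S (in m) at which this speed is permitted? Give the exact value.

S_min = 12129/4000 m = 3.0322 m

stop time T_s = (39/20)/1 = 1.9500 s
reaction-phase robot travel = 1.9500·0.0600 = 0.1170 m
robot covers 1.9500·1.9500 − ½·1.0000·1.9500² = 1.9013 m while stopping
human over T_r+T_s: 0.4000·(0.0600+1.9500) = 0.8040 m
margins: 0.0600+0.1000+0.0500 = 0.2100 m
S_min ≈ 0.1170+1.9013+0.8040+0.2100  ⇒  S_min = 12129/4000 m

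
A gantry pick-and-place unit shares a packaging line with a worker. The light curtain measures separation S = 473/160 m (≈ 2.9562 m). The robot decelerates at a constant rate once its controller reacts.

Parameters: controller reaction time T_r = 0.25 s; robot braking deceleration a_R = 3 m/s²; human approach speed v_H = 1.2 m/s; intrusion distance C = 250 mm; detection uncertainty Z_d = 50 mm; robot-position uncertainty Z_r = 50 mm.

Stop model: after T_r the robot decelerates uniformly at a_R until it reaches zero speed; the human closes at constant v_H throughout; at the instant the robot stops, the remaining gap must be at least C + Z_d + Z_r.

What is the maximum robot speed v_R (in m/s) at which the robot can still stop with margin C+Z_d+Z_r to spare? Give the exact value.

v_R_max = 9/4 m/s = 2.2500 m/s

collect terms ⇒ (1/6)·v_R² + (13/20)·v_R + (-369/160) = 0
  disc = (13/20)² − 4·(1/6)·(-369/160) = 49/25 ; √disc = 7/5
  v_R = (−(13/20) + 7/5) / (2·(1/6)) = 9/4 m/s
check:
stop time T_s = (9/4)/3 = 0.7500 s
reaction-phase robot travel = 2.2500·0.2500 = 0.5625 m
braking distance = 2.2500²/(2·3.0000) = 0.8438 m
human over T_r+T_s: 1.2000·(0.2500+0.7500) = 1.2000 m
residual clearance needed = 0.2500+0.0500+0.0500 = 0.3500 m
sum ≈ 0.5625+0.8438+1.2000+0.3500 ≈ 2.9562 m = S ✓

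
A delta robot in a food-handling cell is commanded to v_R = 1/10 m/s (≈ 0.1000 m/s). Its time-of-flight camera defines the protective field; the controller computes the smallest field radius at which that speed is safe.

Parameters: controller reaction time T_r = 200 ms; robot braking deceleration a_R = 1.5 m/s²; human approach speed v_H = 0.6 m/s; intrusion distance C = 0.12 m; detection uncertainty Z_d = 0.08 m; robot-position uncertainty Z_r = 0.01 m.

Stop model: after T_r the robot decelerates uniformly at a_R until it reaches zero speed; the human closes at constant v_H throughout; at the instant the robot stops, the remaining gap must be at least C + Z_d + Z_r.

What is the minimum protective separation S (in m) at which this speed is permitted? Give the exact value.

T_s = v_R/a_R = (1/10)/(3/2) = 0.0667 s
robot in T_r: 0.1000·0.2000 = 0.0200 m
braking distance = 0.1000²/(2·1.5000) = 0.0033 m
person approaches 0.6000·(0.2000+0.0667) = 0.1600 m
margins: 0.1200+0.0800+0.0100 = 0.2100 m
S_min ≈ 0.0200+0.0033+0.1600+0.2100  ⇒  S_min = 59/150 m

S_min = 59/150 m = 0.3933 m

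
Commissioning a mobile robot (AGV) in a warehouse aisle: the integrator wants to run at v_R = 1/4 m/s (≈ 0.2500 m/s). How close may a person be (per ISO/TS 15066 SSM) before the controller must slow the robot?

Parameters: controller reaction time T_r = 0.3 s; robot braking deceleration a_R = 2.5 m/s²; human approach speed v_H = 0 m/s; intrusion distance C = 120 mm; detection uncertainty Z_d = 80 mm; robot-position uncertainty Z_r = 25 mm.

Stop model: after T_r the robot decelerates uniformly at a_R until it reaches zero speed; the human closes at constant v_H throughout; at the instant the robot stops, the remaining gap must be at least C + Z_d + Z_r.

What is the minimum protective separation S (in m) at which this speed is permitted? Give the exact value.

S_min = 5/16 m = 0.3125 m

braking lasts T_s = (1/4)/(5/2) = 0.1000 s
robot in T_r: 0.2500·0.3000 = 0.0750 m
robot covers 0.2500·0.1000 − ½·2.5000·0.1000² = 0.0125 m while stopping
human closes 0.0000·0.4000 = 0.0000 m
residual clearance needed = 0.1200+0.0800+0.0250 = 0.2250 m
S_min ≈ 0.0750+0.0125+0.0000+0.2250  ⇒  S_min = 5/16 m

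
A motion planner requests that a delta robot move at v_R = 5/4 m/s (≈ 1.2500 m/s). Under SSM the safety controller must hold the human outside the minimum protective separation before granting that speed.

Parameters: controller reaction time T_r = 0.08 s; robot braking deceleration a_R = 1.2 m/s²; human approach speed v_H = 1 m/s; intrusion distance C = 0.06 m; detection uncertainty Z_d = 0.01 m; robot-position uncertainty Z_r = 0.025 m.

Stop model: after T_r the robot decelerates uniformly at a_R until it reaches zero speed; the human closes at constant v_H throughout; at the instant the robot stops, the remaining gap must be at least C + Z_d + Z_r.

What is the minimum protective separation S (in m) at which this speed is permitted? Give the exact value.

S_min = 1889/960 m = 1.9677 m

stop time T_s = (5/4)/(6/5) = 1.0417 s
reaction-phase robot travel = 1.2500·0.0800 = 0.1000 m
braking distance = 1.2500²/(2·1.2000) = 0.6510 m
human closes 1.0000·1.1217 = 1.1217 m
C+Z_d+Z_r = 0.0600+0.0100+0.0250 = 0.0950 m
S_min ≈ 0.1000+0.6510+1.1217+0.0950  ⇒  S_min = 1889/960 m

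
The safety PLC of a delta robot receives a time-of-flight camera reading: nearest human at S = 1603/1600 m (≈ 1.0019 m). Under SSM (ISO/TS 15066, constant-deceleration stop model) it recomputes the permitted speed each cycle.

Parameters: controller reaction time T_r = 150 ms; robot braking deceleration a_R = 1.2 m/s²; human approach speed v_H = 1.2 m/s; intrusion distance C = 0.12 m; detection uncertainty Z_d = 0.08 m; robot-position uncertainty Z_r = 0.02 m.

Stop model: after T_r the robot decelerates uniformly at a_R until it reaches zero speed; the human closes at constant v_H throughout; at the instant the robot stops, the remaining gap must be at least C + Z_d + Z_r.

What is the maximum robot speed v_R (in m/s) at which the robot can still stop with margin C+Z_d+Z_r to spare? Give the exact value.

v_R_max = 9/20 m/s = 0.4500 m/s

quadratic (5/12)·v² + (23/20)·v + (-963/1600) = 0
  disc = (23/20)² − 4·(5/12)·(-963/1600) = 3721/1600 ; √disc = 61/40
  v_R = (−(23/20) + 61/40) / (2·(5/12)) = 9/20 m/s
check:
T_s = v_R/a_R = (9/20)/(6/5) = 0.3750 s
reaction-phase robot travel = 0.4500·0.1500 = 0.0675 m
robot covers 0.4500·0.3750 − ½·1.2000·0.3750² = 0.0844 m while stopping
human closes 1.2000·0.5250 = 0.6300 m
margins: 0.1200+0.0800+0.0200 = 0.2200 m
sum ≈ 0.0675+0.0844+0.6300+0.2200 ≈ 1.0019 m = S ✓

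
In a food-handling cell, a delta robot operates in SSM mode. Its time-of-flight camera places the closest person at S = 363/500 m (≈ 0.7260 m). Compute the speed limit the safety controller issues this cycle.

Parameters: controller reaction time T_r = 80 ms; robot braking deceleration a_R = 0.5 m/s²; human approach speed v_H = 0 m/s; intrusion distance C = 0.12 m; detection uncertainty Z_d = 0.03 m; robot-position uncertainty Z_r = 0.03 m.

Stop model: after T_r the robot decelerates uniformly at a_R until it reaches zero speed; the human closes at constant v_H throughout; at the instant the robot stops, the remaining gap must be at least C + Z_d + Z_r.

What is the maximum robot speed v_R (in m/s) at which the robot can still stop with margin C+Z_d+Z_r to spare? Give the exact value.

v_R_max = 7/10 m/s = 0.7000 m/s

collect terms ⇒ (1)·v_R² + (2/25)·v_R + (-273/500) = 0
  disc = (2/25)² − 4·(1)·(-273/500) = 1369/625 ; √disc = 37/25
  v_R = (−(2/25) + 37/25) / (2·(1)) = 7/10 m/s
check:
T_s = v_R/a_R = (7/10)/(1/2) = 1.4000 s
reaction-phase robot travel = 0.7000·0.0800 = 0.0560 m
robot under decel: 0.7000²/(2·0.5000) = 0.4900 m
person approaches 0.0000·(0.0800+1.4000) = 0.0000 m
margins: 0.1200+0.0300+0.0300 = 0.1800 m
sum ≈ 0.0560+0.4900+0.0000+0.1800 ≈ 0.7260 m = S ✓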